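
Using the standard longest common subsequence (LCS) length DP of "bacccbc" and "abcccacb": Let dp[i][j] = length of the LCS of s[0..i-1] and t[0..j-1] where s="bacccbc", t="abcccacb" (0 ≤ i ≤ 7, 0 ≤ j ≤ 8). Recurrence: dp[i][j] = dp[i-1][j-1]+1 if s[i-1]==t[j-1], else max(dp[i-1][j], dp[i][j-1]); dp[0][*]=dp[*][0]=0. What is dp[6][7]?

4

   ''  a  b  c  c  c  a  c  b
''  0  0  0  0  0  0  0  0  0
 b  0  0  1  1  1  1  1  1  1
 a  0  1  1  1  1  1  2  2  2
 c  0  1  1  2  2  2  2  3  3
 c  0  1  1  2  3  3  3  3  3
 c  0  1  1  2  3  4  4  4  4
 b  0  1  2  2  3  4  4  4  5
 c  0  1  2  3  3  4  4  5  5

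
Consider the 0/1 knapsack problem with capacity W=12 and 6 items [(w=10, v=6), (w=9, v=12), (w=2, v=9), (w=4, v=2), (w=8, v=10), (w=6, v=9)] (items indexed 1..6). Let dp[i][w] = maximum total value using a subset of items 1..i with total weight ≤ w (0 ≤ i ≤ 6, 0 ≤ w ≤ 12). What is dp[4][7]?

i\w   0   1   2   3   4   5   6   7   8   9  10  11  12
  0   0   0   0   0   0   0   0   0   0   0   0   0   0
  1   0   0   0   0   0   0   0   0   0   0   6   6   6
  2   0   0   0   0   0   0   0   0   0  12  12  12  12
  3   0   0   9   9   9   9   9   9   9  12  12  21  21
  4   0   0   9   9   9   9  11  11  11  12  12  21  21
  5   0   0   9   9   9   9  11  11  11  12  19  21  21
  6   0   0   9   9   9   9  11  11  18  18  19  21  21

11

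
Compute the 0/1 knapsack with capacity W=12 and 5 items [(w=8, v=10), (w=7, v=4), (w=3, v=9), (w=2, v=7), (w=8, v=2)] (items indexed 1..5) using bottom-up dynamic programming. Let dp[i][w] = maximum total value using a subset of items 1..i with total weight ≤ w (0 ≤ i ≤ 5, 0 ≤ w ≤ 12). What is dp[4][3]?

9

i\w   0   1   2   3   4   5   6   7   8   9  10  11  12
  0   0   0   0   0   0   0   0   0   0   0   0   0   0
  1   0   0   0   0   0   0   0   0  10  10  10  10  10
  2   0   0   0   0   0   0   0   4  10  10  10  10  10
  3   0   0   0   9   9   9   9   9  10  10  13  19  19
  4   0   0   7   9   9  16  16  16  16  16  17  19  20
  5   0   0   7   9   9  16  16  16  16  16  17  19  20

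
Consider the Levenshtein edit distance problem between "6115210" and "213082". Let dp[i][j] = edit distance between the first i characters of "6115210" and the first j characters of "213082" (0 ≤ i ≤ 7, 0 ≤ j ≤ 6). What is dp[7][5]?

6

   ''  2  1  3  0  8  2
''  0  1  2  3  4  5  6
 6  1  1  2  3  4  5  6
 1  2  2  1  2  3  4  5
 1  3  3  2  2  3  4  5
 5  4  4  3  3  3  4  5
 2  5  4  4  4  4  4  4
 1  6  5  4  5  5  5  5
 0  7  6  5  5  5  6  6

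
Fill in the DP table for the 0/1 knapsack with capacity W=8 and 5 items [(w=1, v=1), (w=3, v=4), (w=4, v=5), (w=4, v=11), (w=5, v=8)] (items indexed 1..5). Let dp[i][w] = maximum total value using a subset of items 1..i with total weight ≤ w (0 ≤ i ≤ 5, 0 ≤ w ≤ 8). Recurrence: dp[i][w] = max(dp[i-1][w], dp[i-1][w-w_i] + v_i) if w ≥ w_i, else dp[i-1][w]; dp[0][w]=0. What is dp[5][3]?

4

i\w   0   1   2   3   4   5   6   7   8
  0   0   0   0   0   0   0   0   0   0
  1   0   1   1   1   1   1   1   1   1
  2   0   1   1   4   5   5   5   5   5
  3   0   1   1   4   5   6   6   9  10
  4   0   1   1   4  11  12  12  15  16
  5   0   1   1   4  11  12  12  15  16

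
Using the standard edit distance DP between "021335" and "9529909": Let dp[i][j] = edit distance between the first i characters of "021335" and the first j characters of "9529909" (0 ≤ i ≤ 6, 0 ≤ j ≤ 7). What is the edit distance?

6

   ''  9  5  2  9  9  0  9
''  0  1  2  3  4  5  6  7
 0  1  1  2  3  4  5  5  6
 2  2  2  2  2  3  4  5  6
 1  3  3  3  3  3  4  5  6
 3  4  4  4  4  4  4  5  6
 3  5  5  5  5  5  5  5  6
 5  6  6  5  6  6  6  6  6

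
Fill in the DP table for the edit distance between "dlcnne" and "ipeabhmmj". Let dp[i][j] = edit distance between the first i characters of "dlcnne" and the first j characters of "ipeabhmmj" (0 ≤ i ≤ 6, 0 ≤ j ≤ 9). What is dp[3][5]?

5

   ''  i  p  e  a  b  h  m  m  j
''  0  1  2  3  4  5  6  7  8  9
 d  1  1  2  3  4  5  6  7  8  9
 l  2  2  2  3  4  5  6  7  8  9
 c  3  3  3  3  4  5  6  7  8  9
 n  4  4  4  4  4  5  6  7  8  9
 n  5  5  5  5  5  5  6  7  8  9
 e  6  6  6  5  6  6  6  7  8  9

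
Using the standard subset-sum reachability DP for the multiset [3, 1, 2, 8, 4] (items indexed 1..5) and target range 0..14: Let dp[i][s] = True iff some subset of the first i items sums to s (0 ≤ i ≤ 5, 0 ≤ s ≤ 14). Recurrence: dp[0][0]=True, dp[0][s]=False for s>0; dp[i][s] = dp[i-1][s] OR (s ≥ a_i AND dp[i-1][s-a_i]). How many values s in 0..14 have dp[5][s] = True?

i\s   0   1   2   3   4   5   6   7   8   9  10  11  12  13  14
  0   T   F   F   F   F   F   F   F   F   F   F   F   F   F   F
  1   T   F   F   T   F   F   F   F   F   F   F   F   F   F   F
  2   T   T   F   T   T   F   F   F   F   F   F   F   F   F   F
  3   T   T   T   T   T   T   T   F   F   F   F   F   F   F   F
  4   T   T   T   T   T   T   T   F   T   T   T   T   T   T   T
  5   T   T   T   T   T   T   T   T   T   T   T   T   T   T   T

15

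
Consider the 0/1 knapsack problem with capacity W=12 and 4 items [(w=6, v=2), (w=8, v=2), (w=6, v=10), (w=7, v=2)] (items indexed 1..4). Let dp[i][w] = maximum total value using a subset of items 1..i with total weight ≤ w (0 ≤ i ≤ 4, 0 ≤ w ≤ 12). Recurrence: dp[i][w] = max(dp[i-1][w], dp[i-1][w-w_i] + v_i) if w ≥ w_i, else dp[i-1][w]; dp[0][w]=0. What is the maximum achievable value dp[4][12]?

i\w   0   1   2   3   4   5   6   7   8   9  10  11  12
  0   0   0   0   0   0   0   0   0   0   0   0   0   0
  1   0   0   0   0   0   0   2   2   2   2   2   2   2
  2   0   0   0   0   0   0   2   2   2   2   2   2   2
  3   0   0   0   0   0   0  10  10  10  10  10  10  12
  4   0   0   0   0   0   0  10  10  10  10  10  10  12

12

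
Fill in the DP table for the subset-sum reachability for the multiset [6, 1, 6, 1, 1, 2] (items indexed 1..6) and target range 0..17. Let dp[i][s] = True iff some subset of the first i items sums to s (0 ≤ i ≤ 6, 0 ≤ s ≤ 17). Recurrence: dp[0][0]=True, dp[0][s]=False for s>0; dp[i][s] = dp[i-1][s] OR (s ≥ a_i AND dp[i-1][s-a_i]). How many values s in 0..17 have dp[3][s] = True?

i\s   0   1   2   3   4   5   6   7   8   9  10  11  12  13  14  15  16  17
  0   T   F   F   F   F   F   F   F   F   F   F   F   F   F   F   F   F   F
  1   T   F   F   F   F   F   T   F   F   F   F   F   F   F   F   F   F   F
  2   T   T   F   F   F   F   T   T   F   F   F   F   F   F   F   F   F   F
  3   T   T   F   F   F   F   T   T   F   F   F   F   T   T   F   F   F   F
  4   T   T   T   F   F   F   T   T   T   F   F   F   T   T   T   F   F   F
  5   T   T   T   T   F   F   T   T   T   T   F   F   T   T   T   T   F   F
  6   T   T   T   T   T   T   T   T   T   T   T   T   T   T   T   T   T   T

6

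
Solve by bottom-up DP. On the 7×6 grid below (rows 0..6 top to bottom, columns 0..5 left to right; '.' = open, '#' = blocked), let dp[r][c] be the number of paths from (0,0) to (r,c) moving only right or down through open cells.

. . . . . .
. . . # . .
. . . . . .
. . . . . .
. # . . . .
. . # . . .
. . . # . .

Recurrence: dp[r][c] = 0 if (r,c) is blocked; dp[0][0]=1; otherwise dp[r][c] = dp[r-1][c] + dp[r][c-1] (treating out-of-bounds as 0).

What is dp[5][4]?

r\c   0   1   2   3   4   5
  0   1   1   1   1   1   1
  1   1   2   3   0   1   2
  2   1   3   6   6   7   9
  3   1   4  10  16  23  32
  4   1   0  10  26  49  81
  5   1   1   0  26  75 156
  6   1   2   2   0  75 231

75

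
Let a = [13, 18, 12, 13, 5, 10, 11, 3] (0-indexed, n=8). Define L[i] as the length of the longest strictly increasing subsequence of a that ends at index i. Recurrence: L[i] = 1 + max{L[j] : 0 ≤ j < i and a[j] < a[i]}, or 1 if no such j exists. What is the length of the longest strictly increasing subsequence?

   i    0    1    2    3    4    5    6    7
a[i]   13   18   12   13    5   10   11    3
L[i]    1    2    1    2    1    2    3    1

3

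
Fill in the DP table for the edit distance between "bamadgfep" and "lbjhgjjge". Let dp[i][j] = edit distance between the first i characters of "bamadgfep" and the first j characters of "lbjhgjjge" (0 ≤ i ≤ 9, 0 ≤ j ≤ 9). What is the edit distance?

   ''  l  b  j  h  g  j  j  g  e
''  0  1  2  3  4  5  6  7  8  9
 b  1  1  1  2  3  4  5  6  7  8
 a  2  2  2  2  3  4  5  6  7  8
 m  3  3  3  3  3  4  5  6  7  8
 a  4  4  4  4  4  4  5  6  7  8
 d  5  5  5  5  5  5  5  6  7  8
 g  6  6  6  6  6  5  6  6  6  7
 f  7  7  7  7  7  6  6  7  7  7
 e  8  8  8  8  8  7  7  7  8  7
 p  9  9  9  9  9  8  8  8  8  8

8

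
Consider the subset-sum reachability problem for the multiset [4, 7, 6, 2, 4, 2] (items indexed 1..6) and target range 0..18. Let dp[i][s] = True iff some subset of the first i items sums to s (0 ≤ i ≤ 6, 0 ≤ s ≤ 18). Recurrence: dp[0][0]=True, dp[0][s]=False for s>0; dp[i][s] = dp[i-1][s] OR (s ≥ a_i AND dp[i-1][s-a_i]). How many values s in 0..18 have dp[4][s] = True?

i\s   0   1   2   3   4   5   6   7   8   9  10  11  12  13  14  15  16  17  18
  0   T   F   F   F   F   F   F   F   F   F   F   F   F   F   F   F   F   F   F
  1   T   F   F   F   T   F   F   F   F   F   F   F   F   F   F   F   F   F   F
  2   T   F   F   F   T   F   F   T   F   F   F   T   F   F   F   F   F   F   F
  3   T   F   F   F   T   F   T   T   F   F   T   T   F   T   F   F   F   T   F
  4   T   F   T   F   T   F   T   T   T   T   T   T   T   T   F   T   F   T   F
  5   T   F   T   F   T   F   T   T   T   T   T   T   T   T   T   T   T   T   F
  6   T   F   T   F   T   F   T   T   T   T   T   T   T   T   T   T   T   T   T

13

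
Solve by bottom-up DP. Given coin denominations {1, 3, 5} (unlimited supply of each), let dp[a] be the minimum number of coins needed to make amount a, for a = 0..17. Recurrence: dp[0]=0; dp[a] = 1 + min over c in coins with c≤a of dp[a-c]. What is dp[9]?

3

 a  0  1  2  3  4  5  6  7  8  9 10 11 12 13 14 15 16 17
dp  0  1  2  1  2  1  2  3  2  3  2  3  4  3  4  3  4  5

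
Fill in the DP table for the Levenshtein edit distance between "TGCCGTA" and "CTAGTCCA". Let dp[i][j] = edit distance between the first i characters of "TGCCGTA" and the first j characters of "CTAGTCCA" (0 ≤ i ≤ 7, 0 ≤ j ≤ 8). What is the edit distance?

   ''  C  T  A  G  T  C  C  A
''  0  1  2  3  4  5  6  7  8
 T  1  1  1  2  3  4  5  6  7
 G  2  2  2  2  2  3  4  5  6
 C  3  2  3  3  3  3  3  4  5
 C  4  3  3  4  4  4  3  3  4
 G  5  4  4  4  4  5  4  4  4
 T  6  5  4  5  5  4  5  5  5
 A  7  6  5  4  5  5  5  6  5

5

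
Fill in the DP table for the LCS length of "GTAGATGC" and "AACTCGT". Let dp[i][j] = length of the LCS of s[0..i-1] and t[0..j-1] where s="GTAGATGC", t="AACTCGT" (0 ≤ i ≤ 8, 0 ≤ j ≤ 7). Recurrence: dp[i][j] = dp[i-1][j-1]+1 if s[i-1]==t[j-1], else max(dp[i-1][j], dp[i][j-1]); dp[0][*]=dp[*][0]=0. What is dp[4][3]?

   ''  A  A  C  T  C  G  T
''  0  0  0  0  0  0  0  0
 G  0  0  0  0  0  0  1  1
 T  0  0  0  0  1  1  1  2
 A  0  1  1  1  1  1  1  2
 G  0  1  1  1  1  1  2  2
 A  0  1  2  2  2  2  2  2
 T  0  1  2  2  3  3  3  3
 G  0  1  2  2  3  3  4  4
 C  0  1  2  3  3  4  4  4

1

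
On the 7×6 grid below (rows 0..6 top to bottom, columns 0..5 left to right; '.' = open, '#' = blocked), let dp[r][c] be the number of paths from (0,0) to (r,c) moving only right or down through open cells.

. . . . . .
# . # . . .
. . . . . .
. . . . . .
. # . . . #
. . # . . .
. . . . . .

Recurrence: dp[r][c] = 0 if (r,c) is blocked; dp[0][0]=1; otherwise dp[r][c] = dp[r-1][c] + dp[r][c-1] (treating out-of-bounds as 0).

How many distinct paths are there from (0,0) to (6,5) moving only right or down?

46

r\c   0   1   2   3   4   5
  0   1   1   1   1   1   1
  1   0   1   0   1   2   3
  2   0   1   1   2   4   7
  3   0   1   2   4   8  15
  4   0   0   2   6  14   0
  5   0   0   0   6  20  20
  6   0   0   0   6  26  46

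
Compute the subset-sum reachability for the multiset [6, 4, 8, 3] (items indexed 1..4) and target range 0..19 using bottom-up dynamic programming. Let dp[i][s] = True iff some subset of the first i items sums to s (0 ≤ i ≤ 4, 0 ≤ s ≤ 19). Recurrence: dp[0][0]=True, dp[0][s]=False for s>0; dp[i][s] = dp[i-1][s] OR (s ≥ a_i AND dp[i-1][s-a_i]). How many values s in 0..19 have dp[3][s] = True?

8

i\s   0   1   2   3   4   5   6   7   8   9  10  11  12  13  14  15  16  17  18  19
  0   T   F   F   F   F   F   F   F   F   F   F   F   F   F   F   F   F   F   F   F
  1   T   F   F   F   F   F   T   F   F   F   F   F   F   F   F   F   F   F   F   F
  2   T   F   F   F   T   F   T   F   F   F   T   F   F   F   F   F   F   F   F   F
  3   T   F   F   F   T   F   T   F   T   F   T   F   T   F   T   F   F   F   T   F
  4   T   F   F   T   T   F   T   T   T   T   T   T   T   T   T   T   F   T   T   F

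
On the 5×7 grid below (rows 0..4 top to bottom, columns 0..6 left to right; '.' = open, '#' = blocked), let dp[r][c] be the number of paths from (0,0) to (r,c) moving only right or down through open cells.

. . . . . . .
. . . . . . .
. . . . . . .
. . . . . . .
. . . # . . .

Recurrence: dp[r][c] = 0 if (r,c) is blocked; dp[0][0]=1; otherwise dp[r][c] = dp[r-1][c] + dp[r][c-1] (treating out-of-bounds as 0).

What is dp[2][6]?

r\c   0   1   2   3   4   5   6
  0   1   1   1   1   1   1   1
  1   1   2   3   4   5   6   7
  2   1   3   6  10  15  21  28
  3   1   4  10  20  35  56  84
  4   1   5  15   0  35  91 175

28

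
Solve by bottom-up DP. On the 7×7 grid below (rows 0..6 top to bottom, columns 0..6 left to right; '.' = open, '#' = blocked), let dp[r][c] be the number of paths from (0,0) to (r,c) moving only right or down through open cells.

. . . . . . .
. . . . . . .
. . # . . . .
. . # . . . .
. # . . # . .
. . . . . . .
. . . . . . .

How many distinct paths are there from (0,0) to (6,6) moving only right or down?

157

r\c   0   1   2   3   4   5   6
  0   1   1   1   1   1   1   1
  1   1   2   3   4   5   6   7
  2   1   3   0   4   9  15  22
  3   1   4   0   4  13  28  50
  4   1   0   0   4   0  28  78
  5   1   1   1   5   5  33 111
  6   1   2   3   8  13  46 157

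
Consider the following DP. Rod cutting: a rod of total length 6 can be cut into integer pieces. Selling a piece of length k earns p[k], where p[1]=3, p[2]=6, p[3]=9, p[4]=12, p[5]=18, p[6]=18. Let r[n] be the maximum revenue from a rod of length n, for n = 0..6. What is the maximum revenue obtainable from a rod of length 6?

   n    0    1    2    3    4    5    6
r[n]    0    3    6    9   12   18   21

21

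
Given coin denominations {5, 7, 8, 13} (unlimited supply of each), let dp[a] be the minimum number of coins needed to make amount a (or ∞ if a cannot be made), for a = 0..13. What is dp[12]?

 a  0  1  2  3  4  5  6  7  8  9 10 11 12 13
dp  0  -  -  -  -  1  -  1  1  -  2  -  2  1
(- denotes ∞ / unreachable)

2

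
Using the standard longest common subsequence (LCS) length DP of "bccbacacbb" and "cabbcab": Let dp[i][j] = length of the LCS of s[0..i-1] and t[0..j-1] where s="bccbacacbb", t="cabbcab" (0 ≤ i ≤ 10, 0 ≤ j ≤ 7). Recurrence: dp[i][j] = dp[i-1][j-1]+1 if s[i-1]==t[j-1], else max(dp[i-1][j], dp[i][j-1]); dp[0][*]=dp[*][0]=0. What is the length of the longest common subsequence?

5

   ''  c  a  b  b  c  a  b
''  0  0  0  0  0  0  0  0
 b  0  0  0  1  1  1  1  1
 c  0  1  1  1  1  2  2  2
 c  0  1  1  1  1  2  2  2
 b  0  1  1  2  2  2  2  3
 a  0  1  2  2  2  2  3  3
 c  0  1  2  2  2  3  3  3
 a  0  1  2  2  2  3  4  4
 c  0  1  2  2  2  3  4  4
 b  0  1  2  3  3  3  4  5
 b  0  1  2  3  4  4  4  5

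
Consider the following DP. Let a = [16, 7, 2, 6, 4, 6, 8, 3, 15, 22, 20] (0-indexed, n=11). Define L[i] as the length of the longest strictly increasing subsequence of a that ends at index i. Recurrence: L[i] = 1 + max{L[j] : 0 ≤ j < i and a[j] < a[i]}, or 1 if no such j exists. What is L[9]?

   i    0    1    2    3    4    5    6    7    8    9   10
a[i]   16    7    2    6    4    6    8    3   15   22   20
L[i]    1    1    1    2    2    3    4    2    5    6    6

6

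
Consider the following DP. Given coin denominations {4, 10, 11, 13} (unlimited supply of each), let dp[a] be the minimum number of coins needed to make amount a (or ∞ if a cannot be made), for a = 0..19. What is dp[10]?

1

 a  0  1  2  3  4  5  6  7  8  9 10 11 12 13 14 15 16 17 18 19
dp  0  -  -  -  1  -  -  -  2  -  1  1  3  1  2  2  4  2  3  3
(- denotes ∞ / unreachable)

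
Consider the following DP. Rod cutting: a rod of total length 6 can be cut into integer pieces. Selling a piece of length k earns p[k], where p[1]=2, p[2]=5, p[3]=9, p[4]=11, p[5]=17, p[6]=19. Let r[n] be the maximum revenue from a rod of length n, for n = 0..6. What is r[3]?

9

   n    0    1    2    3    4    5    6
r[n]    0    2    5    9   11   17   19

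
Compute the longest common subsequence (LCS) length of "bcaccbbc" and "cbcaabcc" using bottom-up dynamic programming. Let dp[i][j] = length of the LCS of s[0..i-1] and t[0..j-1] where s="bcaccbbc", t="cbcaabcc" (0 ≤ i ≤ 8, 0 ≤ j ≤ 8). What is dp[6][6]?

   ''  c  b  c  a  a  b  c  c
''  0  0  0  0  0  0  0  0  0
 b  0  0  1  1  1  1  1  1  1
 c  0  1  1  2  2  2  2  2  2
 a  0  1  1  2  3  3  3  3  3
 c  0  1  1  2  3  3  3  4  4
 c  0  1  1  2  3  3  3  4  5
 b  0  1  2  2  3  3  4  4  5
 b  0  1  2  2  3  3  4  4  5
 c  0  1  2  3  3  3  4  5  5

4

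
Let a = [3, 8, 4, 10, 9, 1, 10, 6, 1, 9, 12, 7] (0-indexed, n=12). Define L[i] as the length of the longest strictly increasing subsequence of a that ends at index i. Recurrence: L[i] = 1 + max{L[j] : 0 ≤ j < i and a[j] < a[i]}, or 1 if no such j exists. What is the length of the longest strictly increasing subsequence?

5

   i    0    1    2    3    4    5    6    7    8    9   10   11
a[i]    3    8    4   10    9    1   10    6    1    9   12    7
L[i]    1    2    2    3    3    1    4    3    1    4    5    4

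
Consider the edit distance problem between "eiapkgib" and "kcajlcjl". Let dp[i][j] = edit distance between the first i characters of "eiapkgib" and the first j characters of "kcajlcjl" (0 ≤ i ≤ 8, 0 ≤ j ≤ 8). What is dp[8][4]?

7

   ''  k  c  a  j  l  c  j  l
''  0  1  2  3  4  5  6  7  8
 e  1  1  2  3  4  5  6  7  8
 i  2  2  2  3  4  5  6  7  8
 a  3  3  3  2  3  4  5  6  7
 p  4  4  4  3  3  4  5  6  7
 k  5  4  5  4  4  4  5  6  7
 g  6  5  5  5  5  5  5  6  7
 i  7  6  6  6  6  6  6  6  7
 b  8  7  7  7  7  7  7  7  7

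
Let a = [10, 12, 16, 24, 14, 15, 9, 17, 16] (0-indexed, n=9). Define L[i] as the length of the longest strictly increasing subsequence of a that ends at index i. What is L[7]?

5

   i    0    1    2    3    4    5    6    7    8
a[i]   10   12   16   24   14   15    9   17   16
L[i]    1    2    3    4    3    4    1    5    5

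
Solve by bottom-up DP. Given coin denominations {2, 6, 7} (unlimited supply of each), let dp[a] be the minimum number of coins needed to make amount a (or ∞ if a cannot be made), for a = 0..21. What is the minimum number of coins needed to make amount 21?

 a  0  1  2  3  4  5  6  7  8  9 10 11 12 13 14 15 16 17 18 19 20 21
dp  0  -  1  -  2  -  1  1  2  2  3  3  2  2  2  3  3  4  3  3  3  3
(- denotes ∞ / unreachable)

3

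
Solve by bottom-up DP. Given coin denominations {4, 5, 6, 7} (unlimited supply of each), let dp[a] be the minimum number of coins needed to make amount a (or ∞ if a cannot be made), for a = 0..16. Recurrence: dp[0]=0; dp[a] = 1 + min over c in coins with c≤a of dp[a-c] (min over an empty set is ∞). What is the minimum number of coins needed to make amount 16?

 a  0  1  2  3  4  5  6  7  8  9 10 11 12 13 14 15 16
dp  0  -  -  -  1  1  1  1  2  2  2  2  2  2  2  3  3
(- denotes ∞ / unreachable)

3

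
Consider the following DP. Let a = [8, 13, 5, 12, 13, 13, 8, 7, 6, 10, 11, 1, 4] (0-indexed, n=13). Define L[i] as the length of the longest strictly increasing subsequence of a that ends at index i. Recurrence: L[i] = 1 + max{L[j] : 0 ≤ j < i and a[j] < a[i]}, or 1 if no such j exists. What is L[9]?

3

   i    0    1    2    3    4    5    6    7    8    9   10   11   12
a[i]    8   13    5   12   13   13    8    7    6   10   11    1    4
L[i]    1    2    1    2    3    3    2    2    2    3    4    1    2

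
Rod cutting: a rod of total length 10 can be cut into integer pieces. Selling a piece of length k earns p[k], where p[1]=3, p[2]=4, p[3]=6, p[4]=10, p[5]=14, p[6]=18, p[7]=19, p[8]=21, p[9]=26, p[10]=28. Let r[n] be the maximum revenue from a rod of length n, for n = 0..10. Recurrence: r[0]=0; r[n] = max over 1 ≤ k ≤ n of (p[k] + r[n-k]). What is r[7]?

21

   n    0    1    2    3    4    5    6    7    8    9   10
r[n]    0    3    6    9   12   15   18   21   24   27   30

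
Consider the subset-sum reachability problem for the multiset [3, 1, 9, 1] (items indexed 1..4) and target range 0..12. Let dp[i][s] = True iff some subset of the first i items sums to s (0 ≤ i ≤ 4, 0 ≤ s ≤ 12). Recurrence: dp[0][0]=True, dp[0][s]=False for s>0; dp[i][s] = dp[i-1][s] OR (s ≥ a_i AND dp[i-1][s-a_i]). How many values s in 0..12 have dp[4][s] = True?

10

i\s   0   1   2   3   4   5   6   7   8   9  10  11  12
  0   T   F   F   F   F   F   F   F   F   F   F   F   F
  1   T   F   F   T   F   F   F   F   F   F   F   F   F
  2   T   T   F   T   T   F   F   F   F   F   F   F   F
  3   T   T   F   T   T   F   F   F   F   T   T   F   T
  4   T   T   T   T   T   T   F   F   F   T   T   T   T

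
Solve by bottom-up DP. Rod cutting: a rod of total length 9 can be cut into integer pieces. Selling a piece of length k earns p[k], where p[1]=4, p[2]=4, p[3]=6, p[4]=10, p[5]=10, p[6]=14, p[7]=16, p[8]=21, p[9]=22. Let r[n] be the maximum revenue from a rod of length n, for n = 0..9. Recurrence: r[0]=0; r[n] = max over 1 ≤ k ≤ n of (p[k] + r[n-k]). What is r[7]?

   n    0    1    2    3    4    5    6    7    8    9
r[n]    0    4    8   12   16   20   24   28   32   36

28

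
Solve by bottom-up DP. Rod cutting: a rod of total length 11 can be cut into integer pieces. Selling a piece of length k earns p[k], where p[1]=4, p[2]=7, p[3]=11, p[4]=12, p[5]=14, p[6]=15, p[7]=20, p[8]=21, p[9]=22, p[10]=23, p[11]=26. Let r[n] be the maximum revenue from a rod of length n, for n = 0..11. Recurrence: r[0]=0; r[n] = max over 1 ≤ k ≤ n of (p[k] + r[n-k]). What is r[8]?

   n    0    1    2    3    4    5    6    7    8    9   10   11
r[n]    0    4    8   12   16   20   24   28   32   36   40   44

32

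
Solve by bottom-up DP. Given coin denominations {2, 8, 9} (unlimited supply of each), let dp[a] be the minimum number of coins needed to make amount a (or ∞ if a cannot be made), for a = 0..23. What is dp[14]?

4

 a  0  1  2  3  4  5  6  7  8  9 10 11 12 13 14 15 16 17 18 19 20 21 22 23
dp  0  -  1  -  2  -  3  -  1  1  2  2  3  3  4  4  2  2  2  3  3  4  4  5
(- denotes ∞ / unreachable)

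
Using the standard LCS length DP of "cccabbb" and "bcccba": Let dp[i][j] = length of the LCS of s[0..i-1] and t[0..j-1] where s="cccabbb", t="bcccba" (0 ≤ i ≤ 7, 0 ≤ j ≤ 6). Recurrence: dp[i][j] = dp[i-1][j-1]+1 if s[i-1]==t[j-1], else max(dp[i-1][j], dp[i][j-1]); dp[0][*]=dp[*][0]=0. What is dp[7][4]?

3

   ''  b  c  c  c  b  a
''  0  0  0  0  0  0  0
 c  0  0  1  1  1  1  1
 c  0  0  1  2  2  2  2
 c  0  0  1  2  3  3  3
 a  0  0  1  2  3  3  4
 b  0  1  1  2  3  4  4
 b  0  1  1  2  3  4  4
 b  0  1  1  2  3  4  4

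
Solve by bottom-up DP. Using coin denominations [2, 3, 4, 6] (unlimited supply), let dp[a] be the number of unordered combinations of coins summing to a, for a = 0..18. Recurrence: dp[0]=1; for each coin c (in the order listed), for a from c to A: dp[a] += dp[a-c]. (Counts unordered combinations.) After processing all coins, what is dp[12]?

after  coin     0     1     2     3     4     5     6     7     8     9    10    11    12    13    14    15    16    17    18
          2     1     0     1     0     1     0     1     0     1     0     1     0     1     0     1     0     1     0     1
          3     1     0     1     1     1     1     2     1     2     2     2     2     3     2     3     3     3     3     4
          4     1     0     1     1     2     1     3     2     4     3     5     4     7     5     8     7    10     8    12
          6     1     0     1     1     2     1     4     2     5     4     7     5    11     7    13    11    17    13    23

11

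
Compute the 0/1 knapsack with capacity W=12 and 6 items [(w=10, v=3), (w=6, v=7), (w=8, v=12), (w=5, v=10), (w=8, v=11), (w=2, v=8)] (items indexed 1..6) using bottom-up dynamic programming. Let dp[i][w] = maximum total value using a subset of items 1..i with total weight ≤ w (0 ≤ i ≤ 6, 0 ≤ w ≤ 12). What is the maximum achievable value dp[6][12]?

20

i\w   0   1   2   3   4   5   6   7   8   9  10  11  12
  0   0   0   0   0   0   0   0   0   0   0   0   0   0
  1   0   0   0   0   0   0   0   0   0   0   3   3   3
  2   0   0   0   0   0   0   7   7   7   7   7   7   7
  3   0   0   0   0   0   0   7   7  12  12  12  12  12
  4   0   0   0   0   0  10  10  10  12  12  12  17  17
  5   0   0   0   0   0  10  10  10  12  12  12  17  17
  6   0   0   8   8   8  10  10  18  18  18  20  20  20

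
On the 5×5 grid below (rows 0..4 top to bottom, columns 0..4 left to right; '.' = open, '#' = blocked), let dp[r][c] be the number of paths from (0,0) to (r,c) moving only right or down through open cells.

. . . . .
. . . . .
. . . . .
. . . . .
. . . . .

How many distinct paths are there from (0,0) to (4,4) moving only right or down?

r\c   0   1   2   3   4
  0   1   1   1   1   1
  1   1   2   3   4   5
  2   1   3   6  10  15
  3   1   4  10  20  35
  4   1   5  15  35  70

70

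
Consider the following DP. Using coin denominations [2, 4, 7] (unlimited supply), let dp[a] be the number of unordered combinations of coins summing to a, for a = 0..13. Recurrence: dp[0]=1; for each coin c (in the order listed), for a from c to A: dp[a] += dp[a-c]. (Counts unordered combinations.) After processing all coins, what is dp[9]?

1

after  coin     0     1     2     3     4     5     6     7     8     9    10    11    12    13
          2     1     0     1     0     1     0     1     0     1     0     1     0     1     0
          4     1     0     1     0     2     0     2     0     3     0     3     0     4     0
          7     1     0     1     0     2     0     2     1     3     1     3     2     4     2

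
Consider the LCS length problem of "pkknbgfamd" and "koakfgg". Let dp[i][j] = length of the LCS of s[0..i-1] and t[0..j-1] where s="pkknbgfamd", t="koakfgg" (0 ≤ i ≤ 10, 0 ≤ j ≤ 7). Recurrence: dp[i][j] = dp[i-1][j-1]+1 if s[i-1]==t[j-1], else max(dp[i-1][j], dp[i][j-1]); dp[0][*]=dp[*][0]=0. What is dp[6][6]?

   ''  k  o  a  k  f  g  g
''  0  0  0  0  0  0  0  0
 p  0  0  0  0  0  0  0  0
 k  0  1  1  1  1  1  1  1
 k  0  1  1  1  2  2  2  2
 n  0  1  1  1  2  2  2  2
 b  0  1  1  1  2  2  2  2
 g  0  1  1  1  2  2  3  3
 f  0  1  1  1  2  3  3  3
 a  0  1  1  2  2  3  3  3
 m  0  1  1  2  2  3  3  3
 d  0  1  1  2  2  3  3  3

3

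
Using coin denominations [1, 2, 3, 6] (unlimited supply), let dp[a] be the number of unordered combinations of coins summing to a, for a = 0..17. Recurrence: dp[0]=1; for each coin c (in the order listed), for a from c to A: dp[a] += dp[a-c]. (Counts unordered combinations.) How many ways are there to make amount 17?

after  coin     0     1     2     3     4     5     6     7     8     9    10    11    12    13    14    15    16    17
          1     1     1     1     1     1     1     1     1     1     1     1     1     1     1     1     1     1     1
          2     1     1     2     2     3     3     4     4     5     5     6     6     7     7     8     8     9     9
          3     1     1     2     3     4     5     7     8    10    12    14    16    19    21    24    27    30    33
          6     1     1     2     3     4     5     8     9    12    15    18    21    27    30    36    42    48    54

54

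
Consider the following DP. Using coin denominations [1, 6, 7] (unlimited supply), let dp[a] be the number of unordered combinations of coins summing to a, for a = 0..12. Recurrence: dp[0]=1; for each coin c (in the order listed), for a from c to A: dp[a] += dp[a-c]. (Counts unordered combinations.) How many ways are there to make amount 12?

after  coin     0     1     2     3     4     5     6     7     8     9    10    11    12
          1     1     1     1     1     1     1     1     1     1     1     1     1     1
          6     1     1     1     1     1     1     2     2     2     2     2     2     3
          7     1     1     1     1     1     1     2     3     3     3     3     3     4

4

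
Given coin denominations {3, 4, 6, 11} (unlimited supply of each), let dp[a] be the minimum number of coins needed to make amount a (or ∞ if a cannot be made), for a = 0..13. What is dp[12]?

2

 a  0  1  2  3  4  5  6  7  8  9 10 11 12 13
dp  0  -  -  1  1  -  1  2  2  2  2  1  2  3
(- denotes ∞ / unreachable)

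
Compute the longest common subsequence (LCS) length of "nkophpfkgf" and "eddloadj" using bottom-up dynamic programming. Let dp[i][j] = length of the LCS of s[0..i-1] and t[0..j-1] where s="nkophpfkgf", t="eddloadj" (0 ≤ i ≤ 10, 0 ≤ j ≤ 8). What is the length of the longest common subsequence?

1

   ''  e  d  d  l  o  a  d  j
''  0  0  0  0  0  0  0  0  0
 n  0  0  0  0  0  0  0  0  0
 k  0  0  0  0  0  0  0  0  0
 o  0  0  0  0  0  1  1  1  1
 p  0  0  0  0  0  1  1  1  1
 h  0  0  0  0  0  1  1  1  1
 p  0  0  0  0  0  1  1  1  1
 f  0  0  0  0  0  1  1  1  1
 k  0  0  0  0  0  1  1  1  1
 g  0  0  0  0  0  1  1  1  1
 f  0  0  0  0  0  1  1  1  1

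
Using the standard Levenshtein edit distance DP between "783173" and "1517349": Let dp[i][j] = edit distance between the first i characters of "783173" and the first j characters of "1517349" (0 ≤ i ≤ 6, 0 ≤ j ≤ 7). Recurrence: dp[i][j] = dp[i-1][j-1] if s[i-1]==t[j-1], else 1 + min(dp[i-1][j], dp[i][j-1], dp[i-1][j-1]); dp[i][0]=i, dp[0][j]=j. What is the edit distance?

   ''  1  5  1  7  3  4  9
''  0  1  2  3  4  5  6  7
 7  1  1  2  3  3  4  5  6
 8  2  2  2  3  4  4  5  6
 3  3  3  3  3  4  4  5  6
 1  4  3  4  3  4  5  5  6
 7  5  4  4  4  3  4  5  6
 3  6  5  5  5  4  3  4  5

5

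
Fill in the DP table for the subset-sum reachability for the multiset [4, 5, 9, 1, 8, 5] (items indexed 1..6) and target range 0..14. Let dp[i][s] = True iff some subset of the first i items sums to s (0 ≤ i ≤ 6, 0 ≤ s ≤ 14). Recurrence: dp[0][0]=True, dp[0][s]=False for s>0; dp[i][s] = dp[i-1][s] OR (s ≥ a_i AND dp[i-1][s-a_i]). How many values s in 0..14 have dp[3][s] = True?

6

i\s   0   1   2   3   4   5   6   7   8   9  10  11  12  13  14
  0   T   F   F   F   F   F   F   F   F   F   F   F   F   F   F
  1   T   F   F   F   T   F   F   F   F   F   F   F   F   F   F
  2   T   F   F   F   T   T   F   F   F   T   F   F   F   F   F
  3   T   F   F   F   T   T   F   F   F   T   F   F   F   T   T
  4   T   T   F   F   T   T   T   F   F   T   T   F   F   T   T
  5   T   T   F   F   T   T   T   F   T   T   T   F   T   T   T
  6   T   T   F   F   T   T   T   F   T   T   T   T   T   T   T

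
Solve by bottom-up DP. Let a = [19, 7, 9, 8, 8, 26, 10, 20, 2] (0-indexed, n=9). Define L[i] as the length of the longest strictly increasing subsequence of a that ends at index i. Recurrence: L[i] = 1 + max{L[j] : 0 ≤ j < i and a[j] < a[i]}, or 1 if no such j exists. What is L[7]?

4

   i    0    1    2    3    4    5    6    7    8
a[i]   19    7    9    8    8   26   10   20    2
L[i]    1    1    2    2    2    3    3    4    1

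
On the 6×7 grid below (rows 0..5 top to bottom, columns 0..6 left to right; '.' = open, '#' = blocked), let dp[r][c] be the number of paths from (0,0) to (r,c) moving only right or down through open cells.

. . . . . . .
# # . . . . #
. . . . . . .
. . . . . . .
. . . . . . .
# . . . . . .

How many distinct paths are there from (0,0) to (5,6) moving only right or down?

121

r\c   0   1   2   3   4   5   6
  0   1   1   1   1   1   1   1
  1   0   0   1   2   3   4   0
  2   0   0   1   3   6  10  10
  3   0   0   1   4  10  20  30
  4   0   0   1   5  15  35  65
  5   0   0   1   6  21  56 121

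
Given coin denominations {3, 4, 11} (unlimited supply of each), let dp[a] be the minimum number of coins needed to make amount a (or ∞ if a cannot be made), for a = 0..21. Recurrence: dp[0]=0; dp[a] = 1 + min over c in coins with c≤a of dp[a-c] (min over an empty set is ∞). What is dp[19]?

3

 a  0  1  2  3  4  5  6  7  8  9 10 11 12 13 14 15 16 17 18 19 20 21
dp  0  -  -  1  1  -  2  2  2  3  3  1  3  4  2  2  4  3  3  3  4  4
(- denotes ∞ / unreachable)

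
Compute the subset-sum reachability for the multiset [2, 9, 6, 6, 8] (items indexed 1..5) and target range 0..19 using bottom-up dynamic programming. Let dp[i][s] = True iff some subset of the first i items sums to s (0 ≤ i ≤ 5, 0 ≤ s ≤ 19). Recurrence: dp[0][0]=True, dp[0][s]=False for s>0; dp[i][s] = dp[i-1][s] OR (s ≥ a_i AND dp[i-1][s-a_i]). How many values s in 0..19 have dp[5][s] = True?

i\s   0   1   2   3   4   5   6   7   8   9  10  11  12  13  14  15  16  17  18  19
  0   T   F   F   F   F   F   F   F   F   F   F   F   F   F   F   F   F   F   F   F
  1   T   F   T   F   F   F   F   F   F   F   F   F   F   F   F   F   F   F   F   F
  2   T   F   T   F   F   F   F   F   F   T   F   T   F   F   F   F   F   F   F   F
  3   T   F   T   F   F   F   T   F   T   T   F   T   F   F   F   T   F   T   F   F
  4   T   F   T   F   F   F   T   F   T   T   F   T   T   F   T   T   F   T   F   F
  5   T   F   T   F   F   F   T   F   T   T   T   T   T   F   T   T   T   T   F   T

13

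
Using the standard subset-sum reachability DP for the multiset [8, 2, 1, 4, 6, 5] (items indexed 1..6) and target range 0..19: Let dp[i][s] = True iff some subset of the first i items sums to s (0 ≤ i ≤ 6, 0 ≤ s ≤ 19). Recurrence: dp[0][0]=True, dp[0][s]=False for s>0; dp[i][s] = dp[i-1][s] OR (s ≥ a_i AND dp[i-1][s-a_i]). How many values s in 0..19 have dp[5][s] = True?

20

i\s   0   1   2   3   4   5   6   7   8   9  10  11  12  13  14  15  16  17  18  19
  0   T   F   F   F   F   F   F   F   F   F   F   F   F   F   F   F   F   F   F   F
  1   T   F   F   F   F   F   F   F   T   F   F   F   F   F   F   F   F   F   F   F
  2   T   F   T   F   F   F   F   F   T   F   T   F   F   F   F   F   F   F   F   F
  3   T   T   T   T   F   F   F   F   T   T   T   T   F   F   F   F   F   F   F   F
  4   T   T   T   T   T   T   T   T   T   T   T   T   T   T   T   T   F   F   F   F
  5   T   T   T   T   T   T   T   T   T   T   T   T   T   T   T   T   T   T   T   T
  6   T   T   T   T   T   T   T   T   T   T   T   T   T   T   T   T   T   T   T   T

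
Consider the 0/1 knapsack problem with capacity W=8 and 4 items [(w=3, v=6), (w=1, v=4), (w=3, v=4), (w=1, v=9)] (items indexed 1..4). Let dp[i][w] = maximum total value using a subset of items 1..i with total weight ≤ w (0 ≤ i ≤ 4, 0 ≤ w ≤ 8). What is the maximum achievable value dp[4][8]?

23

i\w   0   1   2   3   4   5   6   7   8
  0   0   0   0   0   0   0   0   0   0
  1   0   0   0   6   6   6   6   6   6
  2   0   4   4   6  10  10  10  10  10
  3   0   4   4   6  10  10  10  14  14
  4   0   9  13  13  15  19  19  19  23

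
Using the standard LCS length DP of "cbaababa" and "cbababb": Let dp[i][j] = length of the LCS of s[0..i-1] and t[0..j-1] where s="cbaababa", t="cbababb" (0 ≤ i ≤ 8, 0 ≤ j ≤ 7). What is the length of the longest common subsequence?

6

   ''  c  b  a  b  a  b  b
''  0  0  0  0  0  0  0  0
 c  0  1  1  1  1  1  1  1
 b  0  1  2  2  2  2  2  2
 a  0  1  2  3  3  3  3  3
 a  0  1  2  3  3  4  4  4
 b  0  1  2  3  4  4  5  5
 a  0  1  2  3  4  5  5  5
 b  0  1  2  3  4  5  6  6
 a  0  1  2  3  4  5  6  6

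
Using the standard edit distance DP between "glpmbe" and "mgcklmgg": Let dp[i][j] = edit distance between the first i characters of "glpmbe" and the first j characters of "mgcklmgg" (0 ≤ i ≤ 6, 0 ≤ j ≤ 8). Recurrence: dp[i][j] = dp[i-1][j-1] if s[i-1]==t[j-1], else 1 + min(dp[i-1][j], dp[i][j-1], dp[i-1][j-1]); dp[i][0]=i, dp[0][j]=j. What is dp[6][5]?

6

   ''  m  g  c  k  l  m  g  g
''  0  1  2  3  4  5  6  7  8
 g  1  1  1  2  3  4  5  6  7
 l  2  2  2  2  3  3  4  5  6
 p  3  3  3  3  3  4  4  5  6
 m  4  3  4  4  4  4  4  5  6
 b  5  4  4  5  5  5  5  5  6
 e  6  5  5  5  6  6  6  6  6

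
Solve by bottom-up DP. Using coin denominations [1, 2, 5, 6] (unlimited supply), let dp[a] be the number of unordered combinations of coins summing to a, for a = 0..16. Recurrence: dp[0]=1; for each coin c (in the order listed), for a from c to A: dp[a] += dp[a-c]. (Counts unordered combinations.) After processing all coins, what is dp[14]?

after  coin     0     1     2     3     4     5     6     7     8     9    10    11    12    13    14    15    16
          1     1     1     1     1     1     1     1     1     1     1     1     1     1     1     1     1     1
          2     1     1     2     2     3     3     4     4     5     5     6     6     7     7     8     8     9
          5     1     1     2     2     3     4     5     6     7     8    10    11    13    14    16    18    20
          6     1     1     2     2     3     4     6     7     9    10    13    15    19    21    25    28    33

25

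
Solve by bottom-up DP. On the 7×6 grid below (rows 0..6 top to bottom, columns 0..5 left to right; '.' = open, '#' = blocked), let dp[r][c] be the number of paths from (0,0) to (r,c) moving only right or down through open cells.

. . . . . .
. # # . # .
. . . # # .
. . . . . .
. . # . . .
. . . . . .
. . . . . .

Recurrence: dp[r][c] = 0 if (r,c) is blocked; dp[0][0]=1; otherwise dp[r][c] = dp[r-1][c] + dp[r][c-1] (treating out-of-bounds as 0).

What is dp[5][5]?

23

r\c   0   1   2   3   4   5
  0   1   1   1   1   1   1
  1   1   0   0   1   0   1
  2   1   1   1   0   0   1
  3   1   2   3   3   3   4
  4   1   3   0   3   6  10
  5   1   4   4   7  13  23
  6   1   5   9  16  29  52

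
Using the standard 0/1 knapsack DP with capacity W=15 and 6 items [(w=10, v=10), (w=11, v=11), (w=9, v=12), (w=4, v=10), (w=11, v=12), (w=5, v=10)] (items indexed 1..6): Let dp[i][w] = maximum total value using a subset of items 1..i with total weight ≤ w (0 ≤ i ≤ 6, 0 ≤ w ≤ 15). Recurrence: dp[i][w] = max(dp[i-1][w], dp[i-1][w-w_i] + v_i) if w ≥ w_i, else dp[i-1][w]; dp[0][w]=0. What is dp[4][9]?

12

i\w   0   1   2   3   4   5   6   7   8   9  10  11  12  13  14  15
  0   0   0   0   0   0   0   0   0   0   0   0   0   0   0   0   0
  1   0   0   0   0   0   0   0   0   0   0  10  10  10  10  10  10
  2   0   0   0   0   0   0   0   0   0   0  10  11  11  11  11  11
  3   0   0   0   0   0   0   0   0   0  12  12  12  12  12  12  12
  4   0   0   0   0  10  10  10  10  10  12  12  12  12  22  22  22
  5   0   0   0   0  10  10  10  10  10  12  12  12  12  22  22  22
  6   0   0   0   0  10  10  10  10  10  20  20  20  20  22  22  22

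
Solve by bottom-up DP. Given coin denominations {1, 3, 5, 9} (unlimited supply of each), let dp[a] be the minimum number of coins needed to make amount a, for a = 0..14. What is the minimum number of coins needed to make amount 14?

2

 a  0  1  2  3  4  5  6  7  8  9 10 11 12 13 14
dp  0  1  2  1  2  1  2  3  2  1  2  3  2  3  2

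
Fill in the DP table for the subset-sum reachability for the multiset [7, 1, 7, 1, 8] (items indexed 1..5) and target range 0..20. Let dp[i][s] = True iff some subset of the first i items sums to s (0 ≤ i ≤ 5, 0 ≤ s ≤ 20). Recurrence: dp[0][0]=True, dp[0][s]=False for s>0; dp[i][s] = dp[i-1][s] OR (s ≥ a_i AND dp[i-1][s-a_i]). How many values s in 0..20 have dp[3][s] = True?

i\s   0   1   2   3   4   5   6   7   8   9  10  11  12  13  14  15  16  17  18  19  20
  0   T   F   F   F   F   F   F   F   F   F   F   F   F   F   F   F   F   F   F   F   F
  1   T   F   F   F   F   F   F   T   F   F   F   F   F   F   F   F   F   F   F   F   F
  2   T   T   F   F   F   F   F   T   T   F   F   F   F   F   F   F   F   F   F   F   F
  3   T   T   F   F   F   F   F   T   T   F   F   F   F   F   T   T   F   F   F   F   F
  4   T   T   T   F   F   F   F   T   T   T   F   F   F   F   T   T   T   F   F   F   F
  5   T   T   T   F   F   F   F   T   T   T   T   F   F   F   T   T   T   T   F   F   F

6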